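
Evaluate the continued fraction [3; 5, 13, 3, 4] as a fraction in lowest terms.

Using pₖ = aₖpₖ₋₁ + pₖ₋₂ and qₖ = aₖqₖ₋₁ + qₖ₋₂:
  k=0: a=3, p=3, q=1
  k=1: a=5, p=16, q=5
  k=2: a=13, p=211, q=66
  k=3: a=3, p=649, q=203
  k=4: a=4, p=2807, q=878

2807/878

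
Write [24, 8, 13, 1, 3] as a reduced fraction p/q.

10711/444

Using pₖ = aₖpₖ₋₁ + pₖ₋₂ and qₖ = aₖqₖ₋₁ + qₖ₋₂:
  k=0: a=24, p=24, q=1
  k=1: a=8, p=193, q=8
  k=2: a=13, p=2533, q=105
  k=3: a=1, p=2726, q=113
  k=4: a=3, p=10711, q=444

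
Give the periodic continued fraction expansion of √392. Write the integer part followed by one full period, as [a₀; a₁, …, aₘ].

[19; 1, 3, 1, 38]

a₀ = ⌊√392⌋ = 19.
With m₀=0, d₀=1 and mₖ₊₁ = dₖaₖ − mₖ, dₖ₊₁ = (n − mₖ₊₁²)/dₖ, aₖ₊₁ = ⌊(a₀+mₖ₊₁)/dₖ₊₁⌋:
  k=1: m=19, d=31, a=1
  k=2: m=12, d=8, a=3
  k=3: m=12, d=31, a=1
  k=4: m=19, d=1, a=38
d=1 and a=2a₀=38 at k=4, so the next step gives (m, d) = (19, 31) again — its k=1 value — and the period has length 4.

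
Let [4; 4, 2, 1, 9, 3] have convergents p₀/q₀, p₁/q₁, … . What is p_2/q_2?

38/9

Using pₖ = aₖpₖ₋₁ + pₖ₋₂, qₖ = aₖqₖ₋₁ + qₖ₋₂ (with p₋₁=1, p₋₂=0, q₋₁=0, q₋₂=1):
  k=0: a=4, p=4, q=1
  k=1: a=4, p=17, q=4
  k=2: a=2, p=38, q=9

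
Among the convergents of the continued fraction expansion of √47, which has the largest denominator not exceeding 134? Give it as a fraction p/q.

665/97

√47 = [6; 1, 5, 1, 12, …] (period length 4).
Convergents:
  p_0/q_0 = 6/1
  p_1/q_1 = 7/1
  p_2/q_2 = 41/6
  p_3/q_3 = 48/7
  p_4/q_4 = 617/90
  p_5/q_5 = 665/97
  p_6/q_6 = 3942/575
q_5 = 97 ≤ 134 < 575 = q_6, so the answer is 665/97.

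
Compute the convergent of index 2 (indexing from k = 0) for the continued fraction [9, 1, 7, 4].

79/8

Using pₖ = aₖpₖ₋₁ + pₖ₋₂, qₖ = aₖqₖ₋₁ + qₖ₋₂ (with p₋₁=1, p₋₂=0, q₋₁=0, q₋₂=1):
  k=0: a=9, p=9, q=1
  k=1: a=1, p=10, q=1
  k=2: a=7, p=79, q=8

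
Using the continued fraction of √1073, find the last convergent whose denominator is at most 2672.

45368/1385

√1073 = [32; 1, 3, 9, 9, 3, 1, 64, …] (period length 7).
Convergents:
  p_0/q_0 = 32/1
  p_1/q_1 = 33/1
  p_2/q_2 = 131/4
  p_3/q_3 = 1212/37
  p_4/q_4 = 11039/337
  p_5/q_5 = 34329/1048
  p_6/q_6 = 45368/1385
  p_7/q_7 = 2937881/89688
q_6 = 1385 ≤ 2672 < 89688 = q_7, so the answer is 45368/1385.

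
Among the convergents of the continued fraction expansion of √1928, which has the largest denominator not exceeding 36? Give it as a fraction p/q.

√1928 = [43; 1, 9, 1, 86, …] (period length 4).
Convergents:
  p_0/q_0 = 43/1
  p_1/q_1 = 44/1
  p_2/q_2 = 439/10
  p_3/q_3 = 483/11
  p_4/q_4 = 41977/956
q_3 = 11 ≤ 36 < 956 = q_4, so the answer is 483/11.

483/11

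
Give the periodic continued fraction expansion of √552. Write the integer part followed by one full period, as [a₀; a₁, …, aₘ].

[23; 2, 46]

a₀ = ⌊√552⌋ = 23.
With m₀=0, d₀=1 and mₖ₊₁ = dₖaₖ − mₖ, dₖ₊₁ = (n − mₖ₊₁²)/dₖ, aₖ₊₁ = ⌊(a₀+mₖ₊₁)/dₖ₊₁⌋:
  k=1: m=23, d=23, a=2
  k=2: m=23, d=1, a=46
d=1 and a=2a₀=46 at k=2, so the next step gives (m, d) = (23, 23) again — its k=1 value — and the period has length 2.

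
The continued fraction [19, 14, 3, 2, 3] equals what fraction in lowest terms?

Fold from the inside: start with 3/1.
  2 + 1/3 = 7/3
  3 + 3/7 = 24/7
  14 + 7/24 = 343/24
  19 + 24/343 = 6541/343

6541/343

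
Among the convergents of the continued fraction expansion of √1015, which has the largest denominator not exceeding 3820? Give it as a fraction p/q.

√1015 = [31; 1, 6, 10, 2, 10, 6, 1, 62, …] (period length 8).
Convergents:
  p_0/q_0 = 31/1
  p_1/q_1 = 32/1
  p_2/q_2 = 223/7
  p_3/q_3 = 2262/71
  p_4/q_4 = 4747/149
  p_5/q_5 = 49732/1561
  p_6/q_6 = 303139/9515
q_5 = 1561 ≤ 3820 < 9515 = q_6, so the answer is 49732/1561.

49732/1561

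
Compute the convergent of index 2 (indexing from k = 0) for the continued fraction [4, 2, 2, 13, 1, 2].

22/5

Using pₖ = aₖpₖ₋₁ + pₖ₋₂, qₖ = aₖqₖ₋₁ + qₖ₋₂ (with p₋₁=1, p₋₂=0, q₋₁=0, q₋₂=1):
  k=0: a=4, p=4, q=1
  k=1: a=2, p=9, q=2
  k=2: a=2, p=22, q=5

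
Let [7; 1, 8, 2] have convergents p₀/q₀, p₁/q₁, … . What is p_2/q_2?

71/9

Using pₖ = aₖpₖ₋₁ + pₖ₋₂, qₖ = aₖqₖ₋₁ + qₖ₋₂ (with p₋₁=1, p₋₂=0, q₋₁=0, q₋₂=1):
  k=0: a=7, p=7, q=1
  k=1: a=1, p=8, q=1
  k=2: a=8, p=71, q=9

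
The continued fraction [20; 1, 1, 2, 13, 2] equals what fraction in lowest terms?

2863/139

Using pₖ = aₖpₖ₋₁ + pₖ₋₂ and qₖ = aₖqₖ₋₁ + qₖ₋₂:
  k=0: a=20, p=20, q=1
  k=1: a=1, p=21, q=1
  k=2: a=1, p=41, q=2
  k=3: a=2, p=103, q=5
  k=4: a=13, p=1380, q=67
  k=5: a=2, p=2863, q=139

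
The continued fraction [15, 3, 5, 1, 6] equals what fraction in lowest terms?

1991/130

Fold from the inside: start with 6/1.
  1 + 1/6 = 7/6
  5 + 6/7 = 41/7
  3 + 7/41 = 130/41
  15 + 41/130 = 1991/130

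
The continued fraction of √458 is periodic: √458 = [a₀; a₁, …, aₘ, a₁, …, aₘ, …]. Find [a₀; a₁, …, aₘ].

a₀ = ⌊√458⌋ = 21.
With m₀=0, d₀=1 and mₖ₊₁ = dₖaₖ − mₖ, dₖ₊₁ = (n − mₖ₊₁²)/dₖ, aₖ₊₁ = ⌊(a₀+mₖ₊₁)/dₖ₊₁⌋:
  k=1: m=21, d=17, a=2
  k=2: m=13, d=17, a=2
  k=3: m=21, d=1, a=42
d=1 and a=2a₀=42 at k=3, so the next step gives (m, d) = (21, 17) again — its k=1 value — and the period has length 3.

[21; 2, 2, 42]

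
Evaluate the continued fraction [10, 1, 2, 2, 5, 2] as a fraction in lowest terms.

Using pₖ = aₖpₖ₋₁ + pₖ₋₂ and qₖ = aₖqₖ₋₁ + qₖ₋₂:
  k=0: a=10, p=10, q=1
  k=1: a=1, p=11, q=1
  k=2: a=2, p=32, q=3
  k=3: a=2, p=75, q=7
  k=4: a=5, p=407, q=38
  k=5: a=2, p=889, q=83

889/83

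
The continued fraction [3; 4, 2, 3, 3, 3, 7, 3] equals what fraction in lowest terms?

24901/7720

Using pₖ = aₖpₖ₋₁ + pₖ₋₂ and qₖ = aₖqₖ₋₁ + qₖ₋₂:
  k=0: a=3, p=3, q=1
  k=1: a=4, p=13, q=4
  k=2: a=2, p=29, q=9
  k=3: a=3, p=100, q=31
  k=4: a=3, p=329, q=102
  k=5: a=3, p=1087, q=337
  k=6: a=7, p=7938, q=2461
  k=7: a=3, p=24901, q=7720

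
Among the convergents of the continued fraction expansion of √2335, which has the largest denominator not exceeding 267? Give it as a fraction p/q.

4204/87

√2335 = [48; 3, 9, 3, 96, …] (period length 4).
Convergents:
  p_0/q_0 = 48/1
  p_1/q_1 = 145/3
  p_2/q_2 = 1353/28
  p_3/q_3 = 4204/87
  p_4/q_4 = 404937/8380
q_3 = 87 ≤ 267 < 8380 = q_4, so the answer is 4204/87.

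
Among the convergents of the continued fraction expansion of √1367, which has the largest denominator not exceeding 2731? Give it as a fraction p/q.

99827/2700

√1367 = [36; 1, 35, 1, 72, …] (period length 4).
Convergents:
  p_0/q_0 = 36/1
  p_1/q_1 = 37/1
  p_2/q_2 = 1331/36
  p_3/q_3 = 1368/37
  p_4/q_4 = 99827/2700
  p_5/q_5 = 101195/2737
q_4 = 2700 ≤ 2731 < 2737 = q_5, so the answer is 99827/2700.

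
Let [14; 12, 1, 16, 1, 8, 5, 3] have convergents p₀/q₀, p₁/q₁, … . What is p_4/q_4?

Using pₖ = aₖpₖ₋₁ + pₖ₋₂, qₖ = aₖqₖ₋₁ + qₖ₋₂ (with p₋₁=1, p₋₂=0, q₋₁=0, q₋₂=1):
  k=0: a=14, p=14, q=1
  k=1: a=12, p=169, q=12
  k=2: a=1, p=183, q=13
  k=3: a=16, p=3097, q=220
  k=4: a=1, p=3280, q=233

3280/233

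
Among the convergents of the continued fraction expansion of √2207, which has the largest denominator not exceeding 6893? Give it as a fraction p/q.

√2207 = [46; 1, 45, 1, 92, …] (period length 4).
Convergents:
  p_0/q_0 = 46/1
  p_1/q_1 = 47/1
  p_2/q_2 = 2161/46
  p_3/q_3 = 2208/47
  p_4/q_4 = 205297/4370
  p_5/q_5 = 207505/4417
  p_6/q_6 = 9543022/203135
q_5 = 4417 ≤ 6893 < 203135 = q_6, so the answer is 207505/4417.

207505/4417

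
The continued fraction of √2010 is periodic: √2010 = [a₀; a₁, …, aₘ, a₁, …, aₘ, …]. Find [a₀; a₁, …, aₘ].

[44; 1, 4, 1, 88]

a₀ = ⌊√2010⌋ = 44.
With m₀=0, d₀=1 and mₖ₊₁ = dₖaₖ − mₖ, dₖ₊₁ = (n − mₖ₊₁²)/dₖ, aₖ₊₁ = ⌊(a₀+mₖ₊₁)/dₖ₊₁⌋:
  k=1: m=44, d=74, a=1
  k=2: m=30, d=15, a=4
  k=3: m=30, d=74, a=1
  k=4: m=44, d=1, a=88
d=1 and a=2a₀=88 at k=4, so the next step gives (m, d) = (44, 74) again — its k=1 value — and the period has length 4.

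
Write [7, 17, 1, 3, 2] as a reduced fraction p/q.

Fold from the inside: start with 2/1.
  3 + 1/2 = 7/2
  1 + 2/7 = 9/7
  17 + 7/9 = 160/9
  7 + 9/160 = 1129/160

1129/160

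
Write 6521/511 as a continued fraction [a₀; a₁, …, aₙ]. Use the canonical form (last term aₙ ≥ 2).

6521 = 12*511 + 389
511 = 1*389 + 122
389 = 3*122 + 23
122 = 5*23 + 7
23 = 3*7 + 2
7 = 3*2 + 1
2 = 2*1 + 0  (stop)
So 6521/511 = [12; 1, 3, 5, 3, 3, 2].

[12; 1, 3, 5, 3, 3, 2]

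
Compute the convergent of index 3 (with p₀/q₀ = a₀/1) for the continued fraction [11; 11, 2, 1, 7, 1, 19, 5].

377/34

Using pₖ = aₖpₖ₋₁ + pₖ₋₂, qₖ = aₖqₖ₋₁ + qₖ₋₂ (with p₋₁=1, p₋₂=0, q₋₁=0, q₋₂=1):
  k=0: a=11, p=11, q=1
  k=1: a=11, p=122, q=11
  k=2: a=2, p=255, q=23
  k=3: a=1, p=377, q=34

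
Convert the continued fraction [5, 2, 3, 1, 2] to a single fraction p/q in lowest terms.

Using pₖ = aₖpₖ₋₁ + pₖ₋₂ and qₖ = aₖqₖ₋₁ + qₖ₋₂:
  k=0: a=5, p=5, q=1
  k=1: a=2, p=11, q=2
  k=2: a=3, p=38, q=7
  k=3: a=1, p=49, q=9
  k=4: a=2, p=136, q=25

136/25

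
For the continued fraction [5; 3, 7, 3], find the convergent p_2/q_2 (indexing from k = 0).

Using pₖ = aₖpₖ₋₁ + pₖ₋₂, qₖ = aₖqₖ₋₁ + qₖ₋₂ (with p₋₁=1, p₋₂=0, q₋₁=0, q₋₂=1):
  k=0: a=5, p=5, q=1
  k=1: a=3, p=16, q=3
  k=2: a=7, p=117, q=22

117/22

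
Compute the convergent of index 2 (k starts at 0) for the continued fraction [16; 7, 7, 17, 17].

Using pₖ = aₖpₖ₋₁ + pₖ₋₂, qₖ = aₖqₖ₋₁ + qₖ₋₂ (with p₋₁=1, p₋₂=0, q₋₁=0, q₋₂=1):
  k=0: a=16, p=16, q=1
  k=1: a=7, p=113, q=7
  k=2: a=7, p=807, q=50

807/50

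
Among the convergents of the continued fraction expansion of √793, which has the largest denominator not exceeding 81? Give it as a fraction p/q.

√793 = [28; 6, 4, 6, 56, …] (period length 4).
Convergents:
  p_0/q_0 = 28/1
  p_1/q_1 = 169/6
  p_2/q_2 = 704/25
  p_3/q_3 = 4393/156
q_2 = 25 ≤ 81 < 156 = q_3, so the answer is 704/25.

704/25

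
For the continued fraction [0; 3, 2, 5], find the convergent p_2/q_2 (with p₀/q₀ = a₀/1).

Using pₖ = aₖpₖ₋₁ + pₖ₋₂, qₖ = aₖqₖ₋₁ + qₖ₋₂ (with p₋₁=1, p₋₂=0, q₋₁=0, q₋₂=1):
  k=0: a=0, p=0, q=1
  k=1: a=3, p=1, q=3
  k=2: a=2, p=2, q=7

2/7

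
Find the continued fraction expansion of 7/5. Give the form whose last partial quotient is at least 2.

[1; 2, 2]

7 = 1·5 + 2
5 = 2·2 + 1
2 = 2·1 + 0  (stop)
So 7/5 = [1; 2, 2].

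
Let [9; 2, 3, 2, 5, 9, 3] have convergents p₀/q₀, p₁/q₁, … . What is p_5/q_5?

Using pₖ = aₖpₖ₋₁ + pₖ₋₂, qₖ = aₖqₖ₋₁ + qₖ₋₂ (with p₋₁=1, p₋₂=0, q₋₁=0, q₋₂=1):
  k=0: a=9, p=9, q=1
  k=1: a=2, p=19, q=2
  k=2: a=3, p=66, q=7
  k=3: a=2, p=151, q=16
  k=4: a=5, p=821, q=87
  k=5: a=9, p=7540, q=799

7540/799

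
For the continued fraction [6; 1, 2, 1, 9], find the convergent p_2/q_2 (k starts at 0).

Using pₖ = aₖpₖ₋₁ + pₖ₋₂, qₖ = aₖqₖ₋₁ + qₖ₋₂ (with p₋₁=1, p₋₂=0, q₋₁=0, q₋₂=1):
  k=0: a=6, p=6, q=1
  k=1: a=1, p=7, q=1
  k=2: a=2, p=20, q=3

20/3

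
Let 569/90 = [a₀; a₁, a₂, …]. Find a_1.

3

569 = 6·90 + 29   →  a_0 = 6
90 = 3·29 + 3   →  a_1 = 3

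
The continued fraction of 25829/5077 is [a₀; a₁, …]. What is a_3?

3

25829 = 5·5077 + 444   →  a_0 = 5
5077 = 11·444 + 193   →  a_1 = 11
444 = 2·193 + 58   →  a_2 = 2
193 = 3·58 + 19   →  a_3 = 3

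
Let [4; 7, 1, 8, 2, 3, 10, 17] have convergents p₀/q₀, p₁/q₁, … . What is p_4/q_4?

619/150

Using pₖ = aₖpₖ₋₁ + pₖ₋₂, qₖ = aₖqₖ₋₁ + qₖ₋₂ (with p₋₁=1, p₋₂=0, q₋₁=0, q₋₂=1):
  k=0: a=4, p=4, q=1
  k=1: a=7, p=29, q=7
  k=2: a=1, p=33, q=8
  k=3: a=8, p=293, q=71
  k=4: a=2, p=619, q=150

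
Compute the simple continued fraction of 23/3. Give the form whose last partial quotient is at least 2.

23 = 7×3 + 2
3 = 1×2 + 1
2 = 2×1 + 0  (stop)
So 23/3 = [7; 1, 2].

[7; 1, 2]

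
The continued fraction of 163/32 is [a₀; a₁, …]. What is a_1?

163 = 5·32 + 3   →  a_0 = 5
32 = 10·3 + 2   →  a_1 = 10

10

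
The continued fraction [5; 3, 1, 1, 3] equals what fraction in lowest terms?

132/25

Using pₖ = aₖpₖ₋₁ + pₖ₋₂ and qₖ = aₖqₖ₋₁ + qₖ₋₂:
  k=0: a=5, p=5, q=1
  k=1: a=3, p=16, q=3
  k=2: a=1, p=21, q=4
  k=3: a=1, p=37, q=7
  k=4: a=3, p=132, q=25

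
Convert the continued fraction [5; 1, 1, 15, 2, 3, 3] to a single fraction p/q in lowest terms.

4043/733

Fold from the inside: start with 3/1.
  3 + 1/3 = 10/3
  2 + 3/10 = 23/10
  15 + 10/23 = 355/23
  1 + 23/355 = 378/355
  1 + 355/378 = 733/378
  5 + 378/733 = 4043/733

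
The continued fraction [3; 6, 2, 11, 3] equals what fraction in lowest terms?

Fold from the inside: start with 3/1.
  11 + 1/3 = 34/3
  2 + 3/34 = 71/34
  6 + 34/71 = 460/71
  3 + 71/460 = 1451/460

1451/460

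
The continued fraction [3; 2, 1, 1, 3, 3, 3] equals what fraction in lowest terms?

661/195

Fold from the inside: start with 3/1.
  3 + 1/3 = 10/3
  3 + 3/10 = 33/10
  1 + 10/33 = 43/33
  1 + 33/43 = 76/43
  2 + 43/76 = 195/76
  3 + 76/195 = 661/195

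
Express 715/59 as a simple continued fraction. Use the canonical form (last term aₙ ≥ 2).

715 = 12·59 + 7
59 = 8·7 + 3
7 = 2·3 + 1
3 = 3·1 + 0  (stop)
So 715/59 = [12; 8, 2, 3].

[12; 8, 2, 3]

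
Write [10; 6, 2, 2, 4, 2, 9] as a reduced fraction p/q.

30133/2967

Fold from the inside: start with 9/1.
  2 + 1/9 = 19/9
  4 + 9/19 = 85/19
  2 + 19/85 = 189/85
  2 + 85/189 = 463/189
  6 + 189/463 = 2967/463
  10 + 463/2967 = 30133/2967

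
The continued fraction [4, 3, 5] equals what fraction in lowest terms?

Fold from the inside: start with 5/1.
  3 + 1/5 = 16/5
  4 + 5/16 = 69/16

69/16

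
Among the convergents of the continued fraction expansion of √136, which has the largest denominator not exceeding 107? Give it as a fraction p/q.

828/71

√136 = [11; 1, 1, 1, 22, …] (period length 4).
Convergents:
  p_0/q_0 = 11/1
  p_1/q_1 = 12/1
  p_2/q_2 = 23/2
  p_3/q_3 = 35/3
  p_4/q_4 = 793/68
  p_5/q_5 = 828/71
  p_6/q_6 = 1621/139
q_5 = 71 ≤ 107 < 139 = q_6, so the answer is 828/71.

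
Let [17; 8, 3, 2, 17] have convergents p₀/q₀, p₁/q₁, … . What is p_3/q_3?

Using pₖ = aₖpₖ₋₁ + pₖ₋₂, qₖ = aₖqₖ₋₁ + qₖ₋₂ (with p₋₁=1, p₋₂=0, q₋₁=0, q₋₂=1):
  k=0: a=17, p=17, q=1
  k=1: a=8, p=137, q=8
  k=2: a=3, p=428, q=25
  k=3: a=2, p=993, q=58

993/58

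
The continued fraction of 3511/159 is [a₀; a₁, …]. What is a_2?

4

3511 = 22·159 + 13   →  a_0 = 22
159 = 12·13 + 3   →  a_1 = 12
13 = 4·3 + 1   →  a_2 = 4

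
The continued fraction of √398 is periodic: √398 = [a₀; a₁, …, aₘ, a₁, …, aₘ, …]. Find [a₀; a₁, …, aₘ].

[19; 1, 18, 1, 38]

a₀ = ⌊√398⌋ = 19.
With m₀=0, d₀=1 and mₖ₊₁ = dₖaₖ − mₖ, dₖ₊₁ = (n − mₖ₊₁²)/dₖ, aₖ₊₁ = ⌊(a₀+mₖ₊₁)/dₖ₊₁⌋:
  k=1: m=19, d=37, a=1
  k=2: m=18, d=2, a=18
  k=3: m=18, d=37, a=1
  k=4: m=19, d=1, a=38
d=1 and a=2a₀=38 at k=4, so the next step gives (m, d) = (19, 37) again — its k=1 value — and the period has length 4.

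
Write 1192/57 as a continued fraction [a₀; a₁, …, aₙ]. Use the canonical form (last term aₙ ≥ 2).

1192 = 20·57 + 52
57 = 1·52 + 5
52 = 10·5 + 2
5 = 2·2 + 1
2 = 2·1 + 0  (stop)
So 1192/57 = [20; 1, 10, 2, 2].

[20; 1, 10, 2, 2]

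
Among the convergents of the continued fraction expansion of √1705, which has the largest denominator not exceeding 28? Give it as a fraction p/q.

√1705 = [41; 3, 2, 3, 82, …] (period length 4).
Convergents:
  p_0/q_0 = 41/1
  p_1/q_1 = 124/3
  p_2/q_2 = 289/7
  p_3/q_3 = 991/24
  p_4/q_4 = 81551/1975
q_3 = 24 ≤ 28 < 1975 = q_4, so the answer is 991/24.

991/24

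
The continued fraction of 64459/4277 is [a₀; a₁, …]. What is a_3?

64459 = 15·4277 + 304   →  a_0 = 15
4277 = 14·304 + 21   →  a_1 = 14
304 = 14·21 + 10   →  a_2 = 14
21 = 2·10 + 1   →  a_3 = 2

2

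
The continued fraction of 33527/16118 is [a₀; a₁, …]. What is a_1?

12

33527 = 2·16118 + 1291   →  a_0 = 2
16118 = 12·1291 + 626   →  a_1 = 12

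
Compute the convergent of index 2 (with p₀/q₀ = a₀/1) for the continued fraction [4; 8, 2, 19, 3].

70/17

Using pₖ = aₖpₖ₋₁ + pₖ₋₂, qₖ = aₖqₖ₋₁ + qₖ₋₂ (with p₋₁=1, p₋₂=0, q₋₁=0, q₋₂=1):
  k=0: a=4, p=4, q=1
  k=1: a=8, p=33, q=8
  k=2: a=2, p=70, q=17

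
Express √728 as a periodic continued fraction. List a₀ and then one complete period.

a₀ = ⌊√728⌋ = 26.
With m₀=0, d₀=1 and mₖ₊₁ = dₖaₖ − mₖ, dₖ₊₁ = (n − mₖ₊₁²)/dₖ, aₖ₊₁ = ⌊(a₀+mₖ₊₁)/dₖ₊₁⌋:
  k=1: m=26, d=52, a=1
  k=2: m=26, d=1, a=52
d=1 and a=2a₀=52 at k=2, so the next step gives (m, d) = (26, 52) again — its k=1 value — and the period has length 2.

[26; 1, 52]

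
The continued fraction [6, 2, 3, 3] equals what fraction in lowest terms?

Fold from the inside: start with 3/1.
  3 + 1/3 = 10/3
  2 + 3/10 = 23/10
  6 + 10/23 = 148/23

148/23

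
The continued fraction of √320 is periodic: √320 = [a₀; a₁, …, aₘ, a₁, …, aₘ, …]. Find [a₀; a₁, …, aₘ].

[17; 1, 7, 1, 34]

a₀ = ⌊√320⌋ = 17.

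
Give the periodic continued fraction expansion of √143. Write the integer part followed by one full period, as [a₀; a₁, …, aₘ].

a₀ = ⌊√143⌋ = 11.
With m₀=0, d₀=1 and mₖ₊₁ = dₖaₖ − mₖ, dₖ₊₁ = (n − mₖ₊₁²)/dₖ, aₖ₊₁ = ⌊(a₀+mₖ₊₁)/dₖ₊₁⌋:
  k=1: m=11, d=22, a=1
  k=2: m=11, d=1, a=22
d=1 and a=2a₀=22 at k=2, so the next step gives (m, d) = (11, 22) again — its k=1 value — and the period has length 2.

[11; 1, 22]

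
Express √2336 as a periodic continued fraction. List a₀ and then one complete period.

[48; 3, 96]

a₀ = ⌊√2336⌋ = 48.
With m₀=0, d₀=1 and mₖ₊₁ = dₖaₖ − mₖ, dₖ₊₁ = (n − mₖ₊₁²)/dₖ, aₖ₊₁ = ⌊(a₀+mₖ₊₁)/dₖ₊₁⌋:
  k=1: m=48, d=32, a=3
  k=2: m=48, d=1, a=96
d=1 and a=2a₀=96 at k=2, so the next step gives (m, d) = (48, 32) again — its k=1 value — and the period has length 2.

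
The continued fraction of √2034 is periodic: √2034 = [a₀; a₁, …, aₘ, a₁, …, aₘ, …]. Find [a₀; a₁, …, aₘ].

[45; 10, 90]

a₀ = ⌊√2034⌋ = 45.
With m₀=0, d₀=1 and mₖ₊₁ = dₖaₖ − mₖ, dₖ₊₁ = (n − mₖ₊₁²)/dₖ, aₖ₊₁ = ⌊(a₀+mₖ₊₁)/dₖ₊₁⌋:
  k=1: m=45, d=9, a=10
  k=2: m=45, d=1, a=90
d=1 and a=2a₀=90 at k=2, so the next step gives (m, d) = (45, 9) again — its k=1 value — and the period has length 2.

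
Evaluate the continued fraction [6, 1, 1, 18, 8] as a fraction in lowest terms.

Using pₖ = aₖpₖ₋₁ + pₖ₋₂ and qₖ = aₖqₖ₋₁ + qₖ₋₂:
  k=0: a=6, p=6, q=1
  k=1: a=1, p=7, q=1
  k=2: a=1, p=13, q=2
  k=3: a=18, p=241, q=37
  k=4: a=8, p=1941, q=298

1941/298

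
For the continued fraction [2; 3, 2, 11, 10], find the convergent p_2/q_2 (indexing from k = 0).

Using pₖ = aₖpₖ₋₁ + pₖ₋₂, qₖ = aₖqₖ₋₁ + qₖ₋₂ (with p₋₁=1, p₋₂=0, q₋₁=0, q₋₂=1):
  k=0: a=2, p=2, q=1
  k=1: a=3, p=7, q=3
  k=2: a=2, p=16, q=7

16/7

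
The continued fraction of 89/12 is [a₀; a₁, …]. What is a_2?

89 = 7·12 + 5   →  a_0 = 7
12 = 2·5 + 2   →  a_1 = 2
5 = 2·2 + 1   →  a_2 = 2

2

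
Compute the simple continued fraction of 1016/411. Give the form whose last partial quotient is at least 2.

[2; 2, 8, 2, 3, 3]

1016 = 2×411 + 194
411 = 2×194 + 23
194 = 8×23 + 10
23 = 2×10 + 3
10 = 3×3 + 1
3 = 3×1 + 0  (stop)
So 1016/411 = [2; 2, 8, 2, 3, 3].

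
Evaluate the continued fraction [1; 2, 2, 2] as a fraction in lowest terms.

Fold from the inside: start with 2/1.
  2 + 1/2 = 5/2
  2 + 2/5 = 12/5
  1 + 5/12 = 17/12

17/12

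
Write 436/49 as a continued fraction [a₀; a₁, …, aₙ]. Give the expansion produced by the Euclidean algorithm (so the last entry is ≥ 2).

[8; 1, 8, 1, 4]

436 = 8×49 + 44
49 = 1×44 + 5
44 = 8×5 + 4
5 = 1×4 + 1
4 = 4×1 + 0  (stop)
So 436/49 = [8; 1, 8, 1, 4].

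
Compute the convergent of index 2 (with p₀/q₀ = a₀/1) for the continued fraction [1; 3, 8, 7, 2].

33/25

Using pₖ = aₖpₖ₋₁ + pₖ₋₂, qₖ = aₖqₖ₋₁ + qₖ₋₂ (with p₋₁=1, p₋₂=0, q₋₁=0, q₋₂=1):
  k=0: a=1, p=1, q=1
  k=1: a=3, p=4, q=3
  k=2: a=8, p=33, q=25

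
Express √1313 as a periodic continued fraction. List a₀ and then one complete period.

a₀ = ⌊√1313⌋ = 36.
With m₀=0, d₀=1 and mₖ₊₁ = dₖaₖ − mₖ, dₖ₊₁ = (n − mₖ₊₁²)/dₖ, aₖ₊₁ = ⌊(a₀+mₖ₊₁)/dₖ₊₁⌋:
  k=1: m=36, d=17, a=4
  k=2: m=32, d=17, a=4
  k=3: m=36, d=1, a=72
d=1 and a=2a₀=72 at k=3, so the next step gives (m, d) = (36, 17) again — its k=1 value — and the period has length 3.

[36; 4, 4, 72]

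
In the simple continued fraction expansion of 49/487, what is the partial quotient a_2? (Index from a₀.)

1

49 = 0·487 + 49   →  a_0 = 0
487 = 9·49 + 46   →  a_1 = 9
49 = 1·46 + 3   →  a_2 = 1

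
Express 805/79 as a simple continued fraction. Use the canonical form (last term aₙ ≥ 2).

805 = 10*79 + 15
79 = 5*15 + 4
15 = 3*4 + 3
4 = 1*3 + 1
3 = 3*1 + 0  (stop)
So 805/79 = [10; 5, 3, 1, 3].

[10; 5, 3, 1, 3]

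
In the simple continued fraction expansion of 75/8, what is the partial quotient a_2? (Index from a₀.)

1

75 = 9·8 + 3   →  a_0 = 9
8 = 2·3 + 2   →  a_1 = 2
3 = 1·2 + 1   →  a_2 = 1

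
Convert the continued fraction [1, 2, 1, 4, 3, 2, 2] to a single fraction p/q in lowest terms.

343/253

Using pₖ = aₖpₖ₋₁ + pₖ₋₂ and qₖ = aₖqₖ₋₁ + qₖ₋₂:
  k=0: a=1, p=1, q=1
  k=1: a=2, p=3, q=2
  k=2: a=1, p=4, q=3
  k=3: a=4, p=19, q=14
  k=4: a=3, p=61, q=45
  k=5: a=2, p=141, q=104
  k=6: a=2, p=343, q=253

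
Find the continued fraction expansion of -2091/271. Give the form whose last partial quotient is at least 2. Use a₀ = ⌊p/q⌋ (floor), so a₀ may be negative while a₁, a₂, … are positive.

-2091 = -8·271 + 77
271 = 3·77 + 40
77 = 1·40 + 37
40 = 1·37 + 3
37 = 12·3 + 1
3 = 3·1 + 0  (stop)
So -2091/271 = [-8; 3, 1, 1, 12, 3].

[-8; 3, 1, 1, 12, 3]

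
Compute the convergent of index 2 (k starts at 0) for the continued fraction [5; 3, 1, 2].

21/4

Using pₖ = aₖpₖ₋₁ + pₖ₋₂, qₖ = aₖqₖ₋₁ + qₖ₋₂ (with p₋₁=1, p₋₂=0, q₋₁=0, q₋₂=1):
  k=0: a=5, p=5, q=1
  k=1: a=3, p=16, q=3
  k=2: a=1, p=21, q=4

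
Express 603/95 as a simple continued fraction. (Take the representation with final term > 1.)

603 = 6*95 + 33
95 = 2*33 + 29
33 = 1*29 + 4
29 = 7*4 + 1
4 = 4*1 + 0  (stop)
So 603/95 = [6; 2, 1, 7, 4].

[6; 2, 1, 7, 4]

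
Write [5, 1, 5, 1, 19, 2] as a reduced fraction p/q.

Fold from the inside: start with 2/1.
  19 + 1/2 = 39/2
  1 + 2/39 = 41/39
  5 + 39/41 = 244/41
  1 + 41/244 = 285/244
  5 + 244/285 = 1669/285

1669/285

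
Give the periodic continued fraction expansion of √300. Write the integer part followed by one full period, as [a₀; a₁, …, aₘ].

[17; 3, 8, 3, 34]

a₀ = ⌊√300⌋ = 17.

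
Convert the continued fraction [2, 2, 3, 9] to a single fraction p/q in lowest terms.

Using pₖ = aₖpₖ₋₁ + pₖ₋₂ and qₖ = aₖqₖ₋₁ + qₖ₋₂:
  k=0: a=2, p=2, q=1
  k=1: a=2, p=5, q=2
  k=2: a=3, p=17, q=7
  k=3: a=9, p=158, q=65

158/65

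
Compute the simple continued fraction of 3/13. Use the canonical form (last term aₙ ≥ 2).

3 = 0·13 + 3
13 = 4·3 + 1
3 = 3·1 + 0  (stop)
So 3/13 = [0; 4, 3].

[0; 4, 3]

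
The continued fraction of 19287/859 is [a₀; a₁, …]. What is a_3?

1

19287 = 22·859 + 389   →  a_0 = 22
859 = 2·389 + 81   →  a_1 = 2
389 = 4·81 + 65   →  a_2 = 4
81 = 1·65 + 16   →  a_3 = 1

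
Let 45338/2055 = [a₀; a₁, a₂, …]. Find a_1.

16

45338 = 22·2055 + 128   →  a_0 = 22
2055 = 16·128 + 7   →  a_1 = 16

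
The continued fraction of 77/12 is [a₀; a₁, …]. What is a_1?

2

77 = 6·12 + 5   →  a_0 = 6
12 = 2·5 + 2   →  a_1 = 2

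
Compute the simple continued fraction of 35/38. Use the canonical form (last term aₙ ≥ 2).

[0; 1, 11, 1, 2]

35 = 0·38 + 35
38 = 1·35 + 3
35 = 11·3 + 2
3 = 1·2 + 1
2 = 2·1 + 0  (stop)
So 35/38 = [0; 1, 11, 1, 2].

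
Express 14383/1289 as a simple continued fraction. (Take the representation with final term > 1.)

14383 = 11·1289 + 204
1289 = 6·204 + 65
204 = 3·65 + 9
65 = 7·9 + 2
9 = 4·2 + 1
2 = 2·1 + 0  (stop)
So 14383/1289 = [11; 6, 3, 7, 4, 2].

[11; 6, 3, 7, 4, 2]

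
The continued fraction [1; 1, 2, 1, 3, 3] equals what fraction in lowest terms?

Fold from the inside: start with 3/1.
  3 + 1/3 = 10/3
  1 + 3/10 = 13/10
  2 + 10/13 = 36/13
  1 + 13/36 = 49/36
  1 + 36/49 = 85/49

85/49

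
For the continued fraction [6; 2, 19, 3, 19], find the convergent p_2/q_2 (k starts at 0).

253/39

Using pₖ = aₖpₖ₋₁ + pₖ₋₂, qₖ = aₖqₖ₋₁ + qₖ₋₂ (with p₋₁=1, p₋₂=0, q₋₁=0, q₋₂=1):
  k=0: a=6, p=6, q=1
  k=1: a=2, p=13, q=2
  k=2: a=19, p=253, q=39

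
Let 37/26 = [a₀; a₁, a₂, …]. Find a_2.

2

37 = 1·26 + 11   →  a_0 = 1
26 = 2·11 + 4   →  a_1 = 2
11 = 2·4 + 3   →  a_2 = 2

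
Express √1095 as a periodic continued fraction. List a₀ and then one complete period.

[33; 11, 66]

a₀ = ⌊√1095⌋ = 33.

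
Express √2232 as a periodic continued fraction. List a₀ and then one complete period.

a₀ = ⌊√2232⌋ = 47.
With m₀=0, d₀=1 and mₖ₊₁ = dₖaₖ − mₖ, dₖ₊₁ = (n − mₖ₊₁²)/dₖ, aₖ₊₁ = ⌊(a₀+mₖ₊₁)/dₖ₊₁⌋:
  k=1: m=47, d=23, a=4
  k=2: m=45, d=9, a=10
  k=3: m=45, d=23, a=4
  k=4: m=47, d=1, a=94
d=1 and a=2a₀=94 at k=4, so the next step gives (m, d) = (47, 23) again — its k=1 value — and the period has length 4.

[47; 4, 10, 4, 94]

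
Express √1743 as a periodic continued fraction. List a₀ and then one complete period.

[41; 1, 2, 1, 82]

a₀ = ⌊√1743⌋ = 41.
With m₀=0, d₀=1 and mₖ₊₁ = dₖaₖ − mₖ, dₖ₊₁ = (n − mₖ₊₁²)/dₖ, aₖ₊₁ = ⌊(a₀+mₖ₊₁)/dₖ₊₁⌋:
  k=1: m=41, d=62, a=1
  k=2: m=21, d=21, a=2
  k=3: m=21, d=62, a=1
  k=4: m=41, d=1, a=82
d=1 and a=2a₀=82 at k=4, so the next step gives (m, d) = (41, 62) again — its k=1 value — and the period has length 4.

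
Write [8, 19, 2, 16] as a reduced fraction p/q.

5177/643

Fold from the inside: start with 16/1.
  2 + 1/16 = 33/16
  19 + 16/33 = 643/33
  8 + 33/643 = 5177/643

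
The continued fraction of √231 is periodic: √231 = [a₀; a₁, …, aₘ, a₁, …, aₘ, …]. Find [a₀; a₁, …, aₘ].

[15; 5, 30]

a₀ = ⌊√231⌋ = 15.
With m₀=0, d₀=1 and mₖ₊₁ = dₖaₖ − mₖ, dₖ₊₁ = (n − mₖ₊₁²)/dₖ, aₖ₊₁ = ⌊(a₀+mₖ₊₁)/dₖ₊₁⌋:
  k=1: m=15, d=6, a=5
  k=2: m=15, d=1, a=30
d=1 and a=2a₀=30 at k=2, so the next step gives (m, d) = (15, 6) again — its k=1 value — and the period has length 2.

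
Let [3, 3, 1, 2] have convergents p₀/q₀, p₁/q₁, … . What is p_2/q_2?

13/4

Using pₖ = aₖpₖ₋₁ + pₖ₋₂, qₖ = aₖqₖ₋₁ + qₖ₋₂ (with p₋₁=1, p₋₂=0, q₋₁=0, q₋₂=1):
  k=0: a=3, p=3, q=1
  k=1: a=3, p=10, q=3
  k=2: a=1, p=13, q=4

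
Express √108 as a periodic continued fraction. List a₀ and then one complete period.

a₀ = ⌊√108⌋ = 10.
With m₀=0, d₀=1 and mₖ₊₁ = dₖaₖ − mₖ, dₖ₊₁ = (n − mₖ₊₁²)/dₖ, aₖ₊₁ = ⌊(a₀+mₖ₊₁)/dₖ₊₁⌋:
  k=1: m=10, d=8, a=2
  k=2: m=6, d=9, a=1
  k=3: m=3, d=11, a=1
  k=4: m=8, d=4, a=4
  k=5: m=8, d=11, a=1
  k=6: m=3, d=9, a=1
  k=7: m=6, d=8, a=2
  k=8: m=10, d=1, a=20
d=1 and a=2a₀=20 at k=8, so the next step gives (m, d) = (10, 8) again — its k=1 value — and the period has length 8.

[10; 2, 1, 1, 4, 1, 1, 2, 20]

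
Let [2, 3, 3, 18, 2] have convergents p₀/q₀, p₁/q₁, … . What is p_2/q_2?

23/10

Using pₖ = aₖpₖ₋₁ + pₖ₋₂, qₖ = aₖqₖ₋₁ + qₖ₋₂ (with p₋₁=1, p₋₂=0, q₋₁=0, q₋₂=1):
  k=0: a=2, p=2, q=1
  k=1: a=3, p=7, q=3
  k=2: a=3, p=23, q=10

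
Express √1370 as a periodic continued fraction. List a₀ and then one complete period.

a₀ = ⌊√1370⌋ = 37.
With m₀=0, d₀=1 and mₖ₊₁ = dₖaₖ − mₖ, dₖ₊₁ = (n − mₖ₊₁²)/dₖ, aₖ₊₁ = ⌊(a₀+mₖ₊₁)/dₖ₊₁⌋:
  k=1: m=37, d=1, a=74
d=1 and a=2a₀=74 at k=1, so the next step gives (m, d) = (37, 1) again — its k=1 value — and the period has length 1.

[37; 74]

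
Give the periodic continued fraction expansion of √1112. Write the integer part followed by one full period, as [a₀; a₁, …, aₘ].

a₀ = ⌊√1112⌋ = 33.

[33; 2, 1, 7, 1, 2, 66]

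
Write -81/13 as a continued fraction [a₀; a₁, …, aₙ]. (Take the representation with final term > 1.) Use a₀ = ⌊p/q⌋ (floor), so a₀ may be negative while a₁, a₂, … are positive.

-81 = -7×13 + 10
13 = 1×10 + 3
10 = 3×3 + 1
3 = 3×1 + 0  (stop)
So -81/13 = [-7; 1, 3, 3].

[-7; 1, 3, 3]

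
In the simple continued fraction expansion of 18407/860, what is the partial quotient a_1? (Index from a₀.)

2

18407 = 21·860 + 347   →  a_0 = 21
860 = 2·347 + 166   →  a_1 = 2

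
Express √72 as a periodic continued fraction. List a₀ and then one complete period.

a₀ = ⌊√72⌋ = 8.

[8; 2, 16]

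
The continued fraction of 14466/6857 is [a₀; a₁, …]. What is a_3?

14466 = 2·6857 + 752   →  a_0 = 2
6857 = 9·752 + 89   →  a_1 = 9
752 = 8·89 + 40   →  a_2 = 8
89 = 2·40 + 9   →  a_3 = 2

2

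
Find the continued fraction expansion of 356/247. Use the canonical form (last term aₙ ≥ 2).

356 = 1×247 + 109
247 = 2×109 + 29
109 = 3×29 + 22
29 = 1×22 + 7
22 = 3×7 + 1
7 = 7×1 + 0  (stop)
So 356/247 = [1; 2, 3, 1, 3, 7].

[1; 2, 3, 1, 3, 7]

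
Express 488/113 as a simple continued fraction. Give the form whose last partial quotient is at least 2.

488 = 4·113 + 36
113 = 3·36 + 5
36 = 7·5 + 1
5 = 5·1 + 0  (stop)
So 488/113 = [4; 3, 7, 5].

[4; 3, 7, 5]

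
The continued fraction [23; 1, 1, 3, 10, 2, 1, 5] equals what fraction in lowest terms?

Using pₖ = aₖpₖ₋₁ + pₖ₋₂ and qₖ = aₖqₖ₋₁ + qₖ₋₂:
  k=0: a=23, p=23, q=1
  k=1: a=1, p=24, q=1
  k=2: a=1, p=47, q=2
  k=3: a=3, p=165, q=7
  k=4: a=10, p=1697, q=72
  k=5: a=2, p=3559, q=151
  k=6: a=1, p=5256, q=223
  k=7: a=5, p=29839, q=1266

29839/1266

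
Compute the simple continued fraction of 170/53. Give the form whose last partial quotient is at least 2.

[3; 4, 1, 4, 2]

170 = 3*53 + 11
53 = 4*11 + 9
11 = 1*9 + 2
9 = 4*2 + 1
2 = 2*1 + 0  (stop)
So 170/53 = [3; 4, 1, 4, 2].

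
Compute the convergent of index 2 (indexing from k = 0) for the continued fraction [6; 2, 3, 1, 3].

45/7

Using pₖ = aₖpₖ₋₁ + pₖ₋₂, qₖ = aₖqₖ₋₁ + qₖ₋₂ (with p₋₁=1, p₋₂=0, q₋₁=0, q₋₂=1):
  k=0: a=6, p=6, q=1
  k=1: a=2, p=13, q=2
  k=2: a=3, p=45, q=7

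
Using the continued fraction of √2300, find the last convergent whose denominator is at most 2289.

√2300 = [47; 1, 22, 1, 94, …] (period length 4).
Convergents:
  p_0/q_0 = 47/1
  p_1/q_1 = 48/1
  p_2/q_2 = 1103/23
  p_3/q_3 = 1151/24
  p_4/q_4 = 109297/2279
  p_5/q_5 = 110448/2303
q_4 = 2279 ≤ 2289 < 2303 = q_5, so the answer is 109297/2279.

109297/2279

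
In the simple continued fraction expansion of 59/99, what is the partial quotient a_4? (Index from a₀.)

59 = 0·99 + 59   →  a_0 = 0
99 = 1·59 + 40   →  a_1 = 1
59 = 1·40 + 19   →  a_2 = 1
40 = 2·19 + 2   →  a_3 = 2
19 = 9·2 + 1   →  a_4 = 9

9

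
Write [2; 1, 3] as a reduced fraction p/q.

11/4

Using pₖ = aₖpₖ₋₁ + pₖ₋₂ and qₖ = aₖqₖ₋₁ + qₖ₋₂:
  k=0: a=2, p=2, q=1
  k=1: a=1, p=3, q=1
  k=2: a=3, p=11, q=4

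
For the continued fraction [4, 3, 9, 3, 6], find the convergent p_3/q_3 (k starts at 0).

376/87

Using pₖ = aₖpₖ₋₁ + pₖ₋₂, qₖ = aₖqₖ₋₁ + qₖ₋₂ (with p₋₁=1, p₋₂=0, q₋₁=0, q₋₂=1):
  k=0: a=4, p=4, q=1
  k=1: a=3, p=13, q=3
  k=2: a=9, p=121, q=28
  k=3: a=3, p=376, q=87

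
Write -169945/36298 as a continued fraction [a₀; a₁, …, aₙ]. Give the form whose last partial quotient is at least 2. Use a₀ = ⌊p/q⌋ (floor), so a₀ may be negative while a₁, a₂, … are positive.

[-5; 3, 6, 1, 16, 3, 10, 3]

-169945 = -5·36298 + 11545
36298 = 3·11545 + 1663
11545 = 6·1663 + 1567
1663 = 1·1567 + 96
1567 = 16·96 + 31
96 = 3·31 + 3
31 = 10·3 + 1
3 = 3·1 + 0  (stop)
So -169945/36298 = [-5; 3, 6, 1, 16, 3, 10, 3].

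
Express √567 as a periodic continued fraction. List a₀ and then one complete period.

[23; 1, 4, 3, 4, 1, 46]

a₀ = ⌊√567⌋ = 23.
With m₀=0, d₀=1 and mₖ₊₁ = dₖaₖ − mₖ, dₖ₊₁ = (n − mₖ₊₁²)/dₖ, aₖ₊₁ = ⌊(a₀+mₖ₊₁)/dₖ₊₁⌋:
  k=1: m=23, d=38, a=1
  k=2: m=15, d=9, a=4
  k=3: m=21, d=14, a=3
  k=4: m=21, d=9, a=4
  k=5: m=15, d=38, a=1
  k=6: m=23, d=1, a=46
d=1 and a=2a₀=46 at k=6, so the next step gives (m, d) = (23, 38) again — its k=1 value — and the period has length 6.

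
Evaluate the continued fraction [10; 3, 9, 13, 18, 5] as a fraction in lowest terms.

346153/33537

Using pₖ = aₖpₖ₋₁ + pₖ₋₂ and qₖ = aₖqₖ₋₁ + qₖ₋₂:
  k=0: a=10, p=10, q=1
  k=1: a=3, p=31, q=3
  k=2: a=9, p=289, q=28
  k=3: a=13, p=3788, q=367
  k=4: a=18, p=68473, q=6634
  k=5: a=5, p=346153, q=33537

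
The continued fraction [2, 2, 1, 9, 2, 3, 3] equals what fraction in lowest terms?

Using pₖ = aₖpₖ₋₁ + pₖ₋₂ and qₖ = aₖqₖ₋₁ + qₖ₋₂:
  k=0: a=2, p=2, q=1
  k=1: a=2, p=5, q=2
  k=2: a=1, p=7, q=3
  k=3: a=9, p=68, q=29
  k=4: a=2, p=143, q=61
  k=5: a=3, p=497, q=212
  k=6: a=3, p=1634, q=697

1634/697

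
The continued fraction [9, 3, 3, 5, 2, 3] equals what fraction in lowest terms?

Fold from the inside: start with 3/1.
  2 + 1/3 = 7/3
  5 + 3/7 = 38/7
  3 + 7/38 = 121/38
  3 + 38/121 = 401/121
  9 + 121/401 = 3730/401

3730/401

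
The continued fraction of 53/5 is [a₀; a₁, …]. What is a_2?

1

53 = 10·5 + 3   →  a_0 = 10
5 = 1·3 + 2   →  a_1 = 1
3 = 1·2 + 1   →  a_2 = 1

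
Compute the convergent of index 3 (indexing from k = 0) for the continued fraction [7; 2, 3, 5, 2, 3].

Using pₖ = aₖpₖ₋₁ + pₖ₋₂, qₖ = aₖqₖ₋₁ + qₖ₋₂ (with p₋₁=1, p₋₂=0, q₋₁=0, q₋₂=1):
  k=0: a=7, p=7, q=1
  k=1: a=2, p=15, q=2
  k=2: a=3, p=52, q=7
  k=3: a=5, p=275, q=37

275/37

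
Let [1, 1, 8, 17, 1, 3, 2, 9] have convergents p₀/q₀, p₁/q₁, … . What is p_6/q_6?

Using pₖ = aₖpₖ₋₁ + pₖ₋₂, qₖ = aₖqₖ₋₁ + qₖ₋₂ (with p₋₁=1, p₋₂=0, q₋₁=0, q₋₂=1):
  k=0: a=1, p=1, q=1
  k=1: a=1, p=2, q=1
  k=2: a=8, p=17, q=9
  k=3: a=17, p=291, q=154
  k=4: a=1, p=308, q=163
  k=5: a=3, p=1215, q=643
  k=6: a=2, p=2738, q=1449

2738/1449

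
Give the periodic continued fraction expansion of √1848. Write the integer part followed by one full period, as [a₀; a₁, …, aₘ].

a₀ = ⌊√1848⌋ = 42.
With m₀=0, d₀=1 and mₖ₊₁ = dₖaₖ − mₖ, dₖ₊₁ = (n − mₖ₊₁²)/dₖ, aₖ₊₁ = ⌊(a₀+mₖ₊₁)/dₖ₊₁⌋:
  k=1: m=42, d=84, a=1
  k=2: m=42, d=1, a=84
d=1 and a=2a₀=84 at k=2, so the next step gives (m, d) = (42, 84) again — its k=1 value — and the period has length 2.

[42; 1, 84]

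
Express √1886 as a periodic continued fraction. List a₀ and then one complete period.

[43; 2, 2, 1, 42, 1, 2, 2, 86]

a₀ = ⌊√1886⌋ = 43.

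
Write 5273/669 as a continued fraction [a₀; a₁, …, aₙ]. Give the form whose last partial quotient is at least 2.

[7; 1, 7, 2, 7, 2, 2]

5273 = 7·669 + 590
669 = 1·590 + 79
590 = 7·79 + 37
79 = 2·37 + 5
37 = 7·5 + 2
5 = 2·2 + 1
2 = 2·1 + 0  (stop)
So 5273/669 = [7; 1, 7, 2, 7, 2, 2].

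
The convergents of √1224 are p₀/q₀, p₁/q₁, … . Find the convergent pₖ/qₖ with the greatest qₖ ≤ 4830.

168946/4829

√1224 = [34; 1, 68, …] (period length 2).
Convergents:
  p_0/q_0 = 34/1
  p_1/q_1 = 35/1
  p_2/q_2 = 2414/69
  p_3/q_3 = 2449/70
  p_4/q_4 = 168946/4829
  p_5/q_5 = 171395/4899
q_4 = 4829 ≤ 4830 < 4899 = q_5, so the answer is 168946/4829.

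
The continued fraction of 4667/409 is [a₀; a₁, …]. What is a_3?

4667 = 11·409 + 168   →  a_0 = 11
409 = 2·168 + 73   →  a_1 = 2
168 = 2·73 + 22   →  a_2 = 2
73 = 3·22 + 7   →  a_3 = 3

3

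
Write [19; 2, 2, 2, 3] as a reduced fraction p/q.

796/41

Using pₖ = aₖpₖ₋₁ + pₖ₋₂ and qₖ = aₖqₖ₋₁ + qₖ₋₂:
  k=0: a=19, p=19, q=1
  k=1: a=2, p=39, q=2
  k=2: a=2, p=97, q=5
  k=3: a=2, p=233, q=12
  k=4: a=3, p=796, q=41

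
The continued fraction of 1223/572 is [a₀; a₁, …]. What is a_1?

1223 = 2·572 + 79   →  a_0 = 2
572 = 7·79 + 19   →  a_1 = 7

7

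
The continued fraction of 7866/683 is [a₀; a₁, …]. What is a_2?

7866 = 11·683 + 353   →  a_0 = 11
683 = 1·353 + 330   →  a_1 = 1
353 = 1·330 + 23   →  a_2 = 1

1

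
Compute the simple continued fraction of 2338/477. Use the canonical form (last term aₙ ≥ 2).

[4; 1, 9, 6, 1, 2, 2]

2338 = 4·477 + 430
477 = 1·430 + 47
430 = 9·47 + 7
47 = 6·7 + 5
7 = 1·5 + 2
5 = 2·2 + 1
2 = 2·1 + 0  (stop)
So 2338/477 = [4; 1, 9, 6, 1, 2, 2].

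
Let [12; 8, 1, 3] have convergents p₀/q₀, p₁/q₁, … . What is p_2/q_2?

109/9

Using pₖ = aₖpₖ₋₁ + pₖ₋₂, qₖ = aₖqₖ₋₁ + qₖ₋₂ (with p₋₁=1, p₋₂=0, q₋₁=0, q₋₂=1):
  k=0: a=12, p=12, q=1
  k=1: a=8, p=97, q=8
  k=2: a=1, p=109, q=9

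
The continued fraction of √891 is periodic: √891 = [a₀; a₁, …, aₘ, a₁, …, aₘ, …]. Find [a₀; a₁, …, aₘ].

a₀ = ⌊√891⌋ = 29.
With m₀=0, d₀=1 and mₖ₊₁ = dₖaₖ − mₖ, dₖ₊₁ = (n − mₖ₊₁²)/dₖ, aₖ₊₁ = ⌊(a₀+mₖ₊₁)/dₖ₊₁⌋:
  k=1: m=29, d=50, a=1
  k=2: m=21, d=9, a=5
  k=3: m=24, d=35, a=1
  k=4: m=11, d=22, a=1
  k=5: m=11, d=35, a=1
  k=6: m=24, d=9, a=5
  k=7: m=21, d=50, a=1
  k=8: m=29, d=1, a=58
d=1 and a=2a₀=58 at k=8, so the next step gives (m, d) = (29, 50) again — its k=1 value — and the period has length 8.

[29; 1, 5, 1, 1, 1, 5, 1, 58]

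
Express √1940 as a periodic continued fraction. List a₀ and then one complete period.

a₀ = ⌊√1940⌋ = 44.
With m₀=0, d₀=1 and mₖ₊₁ = dₖaₖ − mₖ, dₖ₊₁ = (n − mₖ₊₁²)/dₖ, aₖ₊₁ = ⌊(a₀+mₖ₊₁)/dₖ₊₁⌋:
  k=1: m=44, d=4, a=22
  k=2: m=44, d=1, a=88
d=1 and a=2a₀=88 at k=2, so the next step gives (m, d) = (44, 4) again — its k=1 value — and the period has length 2.

[44; 22, 88]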